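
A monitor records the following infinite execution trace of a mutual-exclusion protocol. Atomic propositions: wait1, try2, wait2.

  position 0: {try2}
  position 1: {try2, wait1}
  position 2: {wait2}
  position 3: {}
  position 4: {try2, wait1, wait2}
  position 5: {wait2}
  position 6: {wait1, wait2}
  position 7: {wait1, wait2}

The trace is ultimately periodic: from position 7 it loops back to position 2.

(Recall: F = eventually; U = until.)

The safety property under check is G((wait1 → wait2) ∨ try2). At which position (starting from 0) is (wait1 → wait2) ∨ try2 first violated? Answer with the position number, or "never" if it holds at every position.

never

(wait1 → wait2) ∨ try2 holds at every position 0..7, and those are all the positions the trace ever visits, so the invariant G((wait1 → wait2) ∨ try2) is never violated.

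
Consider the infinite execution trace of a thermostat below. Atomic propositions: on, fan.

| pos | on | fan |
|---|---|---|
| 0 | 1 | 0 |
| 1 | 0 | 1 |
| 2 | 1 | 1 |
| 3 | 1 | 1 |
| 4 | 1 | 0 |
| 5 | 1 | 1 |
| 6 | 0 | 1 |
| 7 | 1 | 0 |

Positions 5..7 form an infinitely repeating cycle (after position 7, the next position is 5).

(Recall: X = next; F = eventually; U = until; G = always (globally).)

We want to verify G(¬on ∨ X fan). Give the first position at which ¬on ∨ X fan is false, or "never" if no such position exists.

Check ¬on ∨ X fan at each position in order: 0 ✓, 1 ✓, 2 ✓.
At position 3 the labels are {fan, on} and the next position 4 has {on}, so ¬on ∨ X fan is false there. This is the first violation.

3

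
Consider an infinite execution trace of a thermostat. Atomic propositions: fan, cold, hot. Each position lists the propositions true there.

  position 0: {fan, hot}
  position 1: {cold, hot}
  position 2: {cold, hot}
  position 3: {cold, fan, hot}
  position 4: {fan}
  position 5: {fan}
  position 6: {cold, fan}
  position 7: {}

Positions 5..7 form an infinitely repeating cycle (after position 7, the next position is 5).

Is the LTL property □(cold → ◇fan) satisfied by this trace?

cold → ◇fan holds at every position 0..7, and those are all positions ever visited, so □(cold → ◇fan) holds.
Positions where cold holds: 1, 2, 3, 6.
Check ◇fan at each: 1→ok, 2→ok, 3→ok, 6→ok.

Holds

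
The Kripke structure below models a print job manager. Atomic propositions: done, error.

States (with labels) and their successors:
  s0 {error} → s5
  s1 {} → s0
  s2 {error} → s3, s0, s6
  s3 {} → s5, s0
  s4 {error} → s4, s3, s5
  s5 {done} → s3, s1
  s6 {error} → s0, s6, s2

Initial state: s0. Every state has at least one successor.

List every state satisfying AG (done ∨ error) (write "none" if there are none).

States satisfying done ∨ error: {s0, s2, s4, s5, s6}.
States satisfying AG (done ∨ error): ∅.

none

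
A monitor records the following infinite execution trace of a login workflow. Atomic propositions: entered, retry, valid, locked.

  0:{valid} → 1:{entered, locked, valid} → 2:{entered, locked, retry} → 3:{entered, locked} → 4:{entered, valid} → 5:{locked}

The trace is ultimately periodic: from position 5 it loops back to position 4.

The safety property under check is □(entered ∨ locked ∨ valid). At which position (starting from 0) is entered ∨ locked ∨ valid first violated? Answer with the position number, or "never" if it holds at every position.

entered ∨ locked ∨ valid holds at every position 0..5, and those are all the positions the trace ever visits, so the invariant □(entered ∨ locked ∨ valid) is never violated.

never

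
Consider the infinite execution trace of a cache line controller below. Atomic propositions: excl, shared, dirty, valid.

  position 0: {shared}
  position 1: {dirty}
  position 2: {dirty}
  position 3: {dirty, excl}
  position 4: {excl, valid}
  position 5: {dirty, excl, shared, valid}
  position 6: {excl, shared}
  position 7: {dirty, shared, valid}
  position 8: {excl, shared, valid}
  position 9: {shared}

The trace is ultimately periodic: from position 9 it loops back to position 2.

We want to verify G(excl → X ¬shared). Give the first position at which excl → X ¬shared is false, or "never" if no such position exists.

Check excl → X ¬shared at each position in order: 0 ✓, 1 ✓, 2 ✓, 3 ✓.
At position 4 the labels are {excl, valid} and the next position 5 has {dirty, excl, shared, valid}, so excl → X ¬shared is false there. This is the first violation.

4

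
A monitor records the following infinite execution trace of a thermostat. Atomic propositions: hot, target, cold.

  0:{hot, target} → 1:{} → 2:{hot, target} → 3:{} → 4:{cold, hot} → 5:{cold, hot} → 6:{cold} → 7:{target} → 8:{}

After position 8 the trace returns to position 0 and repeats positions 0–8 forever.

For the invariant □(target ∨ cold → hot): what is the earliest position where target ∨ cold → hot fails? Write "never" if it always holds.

Check target ∨ cold → hot at each position in order: 0 ✓, 1 ✓, 2 ✓, 3 ✓, 4 ✓, 5 ✓.
At position 6 the labels are {cold}, so target ∨ cold → hot is false there. This is the first violation.

6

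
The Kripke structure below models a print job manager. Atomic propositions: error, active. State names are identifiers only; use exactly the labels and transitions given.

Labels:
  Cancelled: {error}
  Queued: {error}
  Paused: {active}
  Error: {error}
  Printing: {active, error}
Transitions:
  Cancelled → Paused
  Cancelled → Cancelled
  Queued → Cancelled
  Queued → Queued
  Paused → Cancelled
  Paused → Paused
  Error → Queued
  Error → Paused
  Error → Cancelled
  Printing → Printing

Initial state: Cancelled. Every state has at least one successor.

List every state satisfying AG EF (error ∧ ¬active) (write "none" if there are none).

States satisfying EF (error ∧ ¬active): {Cancelled, Queued, Paused, Error}.
States satisfying AG EF (error ∧ ¬active): {Cancelled, Queued, Paused, Error}.

{Cancelled, Queued, Paused, Error}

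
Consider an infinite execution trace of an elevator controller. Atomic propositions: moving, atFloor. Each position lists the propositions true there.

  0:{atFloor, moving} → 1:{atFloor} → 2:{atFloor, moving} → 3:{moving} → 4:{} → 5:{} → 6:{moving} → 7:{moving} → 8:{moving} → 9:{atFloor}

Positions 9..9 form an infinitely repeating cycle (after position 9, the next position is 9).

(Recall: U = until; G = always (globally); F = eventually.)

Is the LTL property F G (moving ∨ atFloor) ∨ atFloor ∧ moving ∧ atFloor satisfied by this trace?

Satisfied

G (moving ∨ atFloor) holds at position 6, which is reachable from 0, so F G (moving ∨ atFloor) holds.
At position 0: F G (moving ∨ atFloor) is true; atFloor ∧ moving ∧ atFloor is true; so F G (moving ∨ atFloor) ∨ atFloor ∧ moving ∧ atFloor is true.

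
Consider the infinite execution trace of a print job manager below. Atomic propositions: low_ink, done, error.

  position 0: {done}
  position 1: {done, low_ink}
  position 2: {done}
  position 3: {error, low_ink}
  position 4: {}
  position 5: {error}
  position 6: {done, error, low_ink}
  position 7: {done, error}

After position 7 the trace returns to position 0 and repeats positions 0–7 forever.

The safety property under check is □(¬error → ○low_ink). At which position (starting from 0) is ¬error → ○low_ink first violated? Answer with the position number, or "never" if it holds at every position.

Check ¬error → ○low_ink at each position in order: 0 ✓.
At position 1 the labels are {done, low_ink} and the next position 2 has {done}, so ¬error → ○low_ink is false there. This is the first violation.

1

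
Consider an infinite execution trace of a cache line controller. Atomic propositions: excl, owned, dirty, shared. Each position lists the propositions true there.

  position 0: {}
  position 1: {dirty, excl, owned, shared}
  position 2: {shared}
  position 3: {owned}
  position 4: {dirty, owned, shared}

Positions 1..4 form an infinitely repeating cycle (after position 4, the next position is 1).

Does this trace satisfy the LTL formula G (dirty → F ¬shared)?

dirty → F ¬shared holds at every position 0..4, and those are all positions ever visited, so G (dirty → F ¬shared) holds.
Positions where dirty holds: 1, 4.
Check F ¬shared at each: 1→ok, 4→ok.

Satisfied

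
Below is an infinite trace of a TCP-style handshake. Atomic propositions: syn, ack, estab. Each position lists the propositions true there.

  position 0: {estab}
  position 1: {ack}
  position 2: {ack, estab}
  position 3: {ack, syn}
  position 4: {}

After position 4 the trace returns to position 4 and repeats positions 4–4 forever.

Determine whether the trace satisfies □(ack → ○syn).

ack → ○syn must hold at every position from 0 onward. It fails at position 1, so □(ack → ○syn) is false.
Positions where ack holds: 1, 2, 3.
Check ○syn at each: 1→fails, 2→ok, 3→fails.

Violated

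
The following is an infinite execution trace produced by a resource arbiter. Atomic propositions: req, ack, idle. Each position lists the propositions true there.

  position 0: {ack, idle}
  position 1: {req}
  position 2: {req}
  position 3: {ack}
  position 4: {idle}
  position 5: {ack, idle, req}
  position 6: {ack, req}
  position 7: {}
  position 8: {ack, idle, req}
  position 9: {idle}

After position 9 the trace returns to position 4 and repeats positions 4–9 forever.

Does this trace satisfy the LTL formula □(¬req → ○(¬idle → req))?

¬req → ○(¬idle → req) holds at every position 0..9, and those are all positions ever visited, so □(¬req → ○(¬idle → req)) holds.
Positions where ¬req holds: 0, 3, 4, 7, 9.
Check ○(¬idle → req) at each: 0→ok, 3→ok, 4→ok, 7→ok, 9→ok.

Yes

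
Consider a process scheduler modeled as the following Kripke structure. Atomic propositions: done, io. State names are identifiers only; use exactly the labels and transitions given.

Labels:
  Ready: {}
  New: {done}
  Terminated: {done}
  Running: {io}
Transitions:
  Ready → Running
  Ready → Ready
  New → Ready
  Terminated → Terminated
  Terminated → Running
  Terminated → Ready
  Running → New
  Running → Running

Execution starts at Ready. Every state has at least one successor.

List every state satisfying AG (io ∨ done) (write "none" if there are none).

States satisfying io ∨ done: {New, Terminated, Running}.
States satisfying AG (io ∨ done): ∅.

none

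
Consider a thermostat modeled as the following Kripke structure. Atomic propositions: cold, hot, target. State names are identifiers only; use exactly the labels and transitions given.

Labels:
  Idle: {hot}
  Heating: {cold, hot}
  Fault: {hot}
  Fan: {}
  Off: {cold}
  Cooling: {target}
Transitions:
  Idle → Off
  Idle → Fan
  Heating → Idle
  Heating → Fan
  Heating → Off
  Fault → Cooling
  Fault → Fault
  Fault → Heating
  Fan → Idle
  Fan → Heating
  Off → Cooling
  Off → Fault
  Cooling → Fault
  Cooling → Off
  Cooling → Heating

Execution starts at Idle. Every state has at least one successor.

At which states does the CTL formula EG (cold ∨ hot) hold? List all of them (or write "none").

States satisfying cold ∨ hot: {Idle, Heating, Fault, Off}.
States satisfying EG (cold ∨ hot): {Idle, Heating, Fault, Off}.

{Idle, Heating, Fault, Off}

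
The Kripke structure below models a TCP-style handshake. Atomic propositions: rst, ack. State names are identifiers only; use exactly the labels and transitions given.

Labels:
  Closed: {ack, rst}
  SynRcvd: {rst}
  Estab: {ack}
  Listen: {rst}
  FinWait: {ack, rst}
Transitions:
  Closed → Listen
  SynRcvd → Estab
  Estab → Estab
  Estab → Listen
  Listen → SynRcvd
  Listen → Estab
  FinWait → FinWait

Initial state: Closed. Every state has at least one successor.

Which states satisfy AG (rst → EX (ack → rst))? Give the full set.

States satisfying rst → EX (ack → rst): {Closed, Estab, Listen, FinWait}.
States satisfying AG (rst → EX (ack → rst)): {FinWait}.

{FinWait}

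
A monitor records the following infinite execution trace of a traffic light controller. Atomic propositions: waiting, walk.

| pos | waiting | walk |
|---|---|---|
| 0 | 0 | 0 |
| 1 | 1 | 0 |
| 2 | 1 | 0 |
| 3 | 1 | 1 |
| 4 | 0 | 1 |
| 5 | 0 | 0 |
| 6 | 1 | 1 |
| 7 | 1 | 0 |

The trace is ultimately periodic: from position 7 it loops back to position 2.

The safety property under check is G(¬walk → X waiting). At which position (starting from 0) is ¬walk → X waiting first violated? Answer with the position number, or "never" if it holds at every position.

¬walk → X waiting holds at every position 0..7, and those are all the positions the trace ever visits, so the invariant G(¬walk → X waiting) is never violated.

never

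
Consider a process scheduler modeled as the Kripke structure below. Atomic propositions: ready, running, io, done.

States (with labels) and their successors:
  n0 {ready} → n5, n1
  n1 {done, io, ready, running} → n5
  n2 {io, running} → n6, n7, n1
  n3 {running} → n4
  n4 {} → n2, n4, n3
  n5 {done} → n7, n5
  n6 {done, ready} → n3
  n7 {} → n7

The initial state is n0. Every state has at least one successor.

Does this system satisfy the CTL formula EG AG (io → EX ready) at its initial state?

States satisfying AG (io → EX ready): {n5, n7}.
States satisfying EG AG (io → EX ready): {n5, n7}.
No suitable path/successor from n0 witnesses the formula.
n0 ∉ Sat(EG AG (io → EX ready)).

Violated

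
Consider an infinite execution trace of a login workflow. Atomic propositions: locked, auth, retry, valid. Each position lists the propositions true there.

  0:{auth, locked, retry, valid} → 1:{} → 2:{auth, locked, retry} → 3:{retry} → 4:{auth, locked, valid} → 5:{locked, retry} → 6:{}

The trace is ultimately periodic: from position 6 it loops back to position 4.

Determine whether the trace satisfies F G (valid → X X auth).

G (valid → X X auth) is false at every position 0..6, so it never becomes true and F G (valid → X X auth) fails.

Violated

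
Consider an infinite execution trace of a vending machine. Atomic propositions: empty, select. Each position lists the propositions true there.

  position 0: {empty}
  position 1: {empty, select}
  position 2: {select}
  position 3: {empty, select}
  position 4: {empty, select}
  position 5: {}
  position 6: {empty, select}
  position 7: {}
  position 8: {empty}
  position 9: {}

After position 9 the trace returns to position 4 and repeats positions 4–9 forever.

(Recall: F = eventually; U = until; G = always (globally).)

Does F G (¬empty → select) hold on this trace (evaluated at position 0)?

Does not hold

G (¬empty → select) is false at every position 0..9, so it never becomes true and F G (¬empty → select) fails.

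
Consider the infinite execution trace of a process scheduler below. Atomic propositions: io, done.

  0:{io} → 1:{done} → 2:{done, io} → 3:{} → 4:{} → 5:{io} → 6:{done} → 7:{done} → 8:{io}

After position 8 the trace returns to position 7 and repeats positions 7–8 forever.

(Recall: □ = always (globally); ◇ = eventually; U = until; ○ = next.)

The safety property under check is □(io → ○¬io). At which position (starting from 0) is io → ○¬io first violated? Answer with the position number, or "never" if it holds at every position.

io → ○¬io holds at every position 0..8, and those are all the positions the trace ever visits, so the invariant □(io → ○¬io) is never violated.

never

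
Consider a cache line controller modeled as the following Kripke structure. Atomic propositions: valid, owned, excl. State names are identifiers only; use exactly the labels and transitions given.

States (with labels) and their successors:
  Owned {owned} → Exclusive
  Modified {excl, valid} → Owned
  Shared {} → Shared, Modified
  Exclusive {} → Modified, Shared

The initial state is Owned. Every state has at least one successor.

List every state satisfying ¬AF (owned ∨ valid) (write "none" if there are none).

States satisfying owned ∨ valid: {Owned, Modified}.
States satisfying AF (owned ∨ valid): {Owned, Modified}.
States satisfying ¬AF (owned ∨ valid): {Shared, Exclusive}.

{Shared, Exclusive}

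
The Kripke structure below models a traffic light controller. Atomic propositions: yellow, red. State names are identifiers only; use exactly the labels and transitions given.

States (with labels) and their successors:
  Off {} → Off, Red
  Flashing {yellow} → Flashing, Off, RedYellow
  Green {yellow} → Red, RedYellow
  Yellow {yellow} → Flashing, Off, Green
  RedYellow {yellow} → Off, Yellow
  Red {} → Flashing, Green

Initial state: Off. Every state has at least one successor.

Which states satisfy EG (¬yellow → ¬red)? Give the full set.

{Off, Flashing, Green, Yellow, RedYellow, Red}

States satisfying ¬yellow → ¬red: {Off, Flashing, Green, Yellow, RedYellow, Red}.
States satisfying EG (¬yellow → ¬red): {Off, Flashing, Green, Yellow, RedYellow, Red}.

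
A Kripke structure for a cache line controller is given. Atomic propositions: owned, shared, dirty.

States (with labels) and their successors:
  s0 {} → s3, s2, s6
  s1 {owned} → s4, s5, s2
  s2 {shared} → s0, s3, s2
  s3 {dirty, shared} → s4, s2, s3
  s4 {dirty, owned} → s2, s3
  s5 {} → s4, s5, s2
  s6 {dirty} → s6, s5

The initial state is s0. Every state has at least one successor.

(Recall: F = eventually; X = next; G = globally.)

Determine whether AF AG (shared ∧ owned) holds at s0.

Does not hold

States satisfying AG (shared ∧ owned): ∅.
States satisfying AF AG (shared ∧ owned): ∅.
There is a path from s0 along which AG (shared ∧ owned) never holds.
s0 ∉ Sat(AF AG (shared ∧ owned)).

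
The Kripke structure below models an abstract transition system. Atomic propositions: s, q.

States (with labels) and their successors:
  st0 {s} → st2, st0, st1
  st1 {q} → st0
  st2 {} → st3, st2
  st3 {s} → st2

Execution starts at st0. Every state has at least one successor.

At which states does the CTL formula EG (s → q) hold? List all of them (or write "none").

{st2}

States satisfying s → q: {st1, st2}.
States satisfying EG (s → q): {st2}.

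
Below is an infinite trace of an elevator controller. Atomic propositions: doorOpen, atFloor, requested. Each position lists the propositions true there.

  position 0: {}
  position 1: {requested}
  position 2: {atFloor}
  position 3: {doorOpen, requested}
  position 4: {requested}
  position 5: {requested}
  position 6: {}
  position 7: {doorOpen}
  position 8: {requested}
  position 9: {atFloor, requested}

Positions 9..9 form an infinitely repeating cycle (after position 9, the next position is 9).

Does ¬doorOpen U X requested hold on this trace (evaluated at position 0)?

Yes

Walking from position 0: X requested first holds at position 0, and ¬doorOpen holds at every earlier position along the way, so ¬doorOpen U X requested holds.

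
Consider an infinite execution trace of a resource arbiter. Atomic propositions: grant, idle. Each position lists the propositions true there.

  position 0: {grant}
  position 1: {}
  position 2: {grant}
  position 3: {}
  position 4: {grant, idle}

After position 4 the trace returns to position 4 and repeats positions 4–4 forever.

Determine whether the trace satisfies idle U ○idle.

No

Walking from position 0: at position 0, ○idle has not yet held and idle fails, so idle U ○idle is false.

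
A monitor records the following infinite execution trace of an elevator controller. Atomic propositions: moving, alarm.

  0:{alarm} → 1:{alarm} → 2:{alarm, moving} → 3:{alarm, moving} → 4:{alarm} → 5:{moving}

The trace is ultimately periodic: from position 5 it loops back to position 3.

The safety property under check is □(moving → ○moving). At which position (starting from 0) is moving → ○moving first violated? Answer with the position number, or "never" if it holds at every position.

3

Check moving → ○moving at each position in order: 0 ✓, 1 ✓, 2 ✓.
At position 3 the labels are {alarm, moving} and the next position 4 has {alarm}, so moving → ○moving is false there. This is the first violation.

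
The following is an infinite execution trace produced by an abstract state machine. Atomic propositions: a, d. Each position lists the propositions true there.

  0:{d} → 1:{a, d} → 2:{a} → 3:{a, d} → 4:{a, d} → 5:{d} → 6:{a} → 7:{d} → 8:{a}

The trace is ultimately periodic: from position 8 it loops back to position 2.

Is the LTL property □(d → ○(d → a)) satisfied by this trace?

d → ○(d → a) must hold at every position from 0 onward. It fails at position 4, so □(d → ○(d → a)) is false.
Positions where d holds: 0, 1, 3, 4, 5, 7.
Check ○(d → a) at each: 0→ok, 1→ok, 3→ok, 4→fails, 5→ok, 7→ok.

Violated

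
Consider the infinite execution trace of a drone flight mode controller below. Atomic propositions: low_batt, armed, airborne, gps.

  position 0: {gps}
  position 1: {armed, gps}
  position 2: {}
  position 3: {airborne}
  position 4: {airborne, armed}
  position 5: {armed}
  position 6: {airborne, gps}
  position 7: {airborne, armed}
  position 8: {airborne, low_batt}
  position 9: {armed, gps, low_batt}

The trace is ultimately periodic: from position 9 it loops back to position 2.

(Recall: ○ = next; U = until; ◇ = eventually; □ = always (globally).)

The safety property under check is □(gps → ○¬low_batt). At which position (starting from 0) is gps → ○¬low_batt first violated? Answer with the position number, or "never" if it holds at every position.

gps → ○¬low_batt holds at every position 0..9, and those are all the positions the trace ever visits, so the invariant □(gps → ○¬low_batt) is never violated.

never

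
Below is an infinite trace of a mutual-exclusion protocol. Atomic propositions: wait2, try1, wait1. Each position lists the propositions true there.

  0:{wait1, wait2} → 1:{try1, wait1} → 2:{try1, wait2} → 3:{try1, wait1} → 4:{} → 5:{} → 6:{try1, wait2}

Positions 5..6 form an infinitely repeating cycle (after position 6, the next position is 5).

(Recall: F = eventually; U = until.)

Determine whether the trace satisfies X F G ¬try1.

Does not hold

The position after 0 is 1; F G ¬try1 is false there.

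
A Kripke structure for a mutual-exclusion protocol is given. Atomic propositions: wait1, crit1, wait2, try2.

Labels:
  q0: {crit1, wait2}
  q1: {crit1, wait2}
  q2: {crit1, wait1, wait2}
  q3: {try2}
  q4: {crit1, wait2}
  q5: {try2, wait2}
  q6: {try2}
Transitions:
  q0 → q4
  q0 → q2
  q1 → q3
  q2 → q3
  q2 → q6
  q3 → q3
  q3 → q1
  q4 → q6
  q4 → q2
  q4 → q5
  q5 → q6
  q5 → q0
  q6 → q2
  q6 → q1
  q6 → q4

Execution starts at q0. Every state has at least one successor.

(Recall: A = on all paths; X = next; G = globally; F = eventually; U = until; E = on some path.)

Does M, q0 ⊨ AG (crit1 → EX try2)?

Does not hold

States satisfying crit1 → EX try2: {q1, q2, q3, q4, q5, q6}.
States satisfying AG (crit1 → EX try2): {q1, q3}.
q0 is reachable from q0 and violates crit1 → EX try2, so AG fails at q0.
q0 ∉ Sat(AG (crit1 → EX try2)).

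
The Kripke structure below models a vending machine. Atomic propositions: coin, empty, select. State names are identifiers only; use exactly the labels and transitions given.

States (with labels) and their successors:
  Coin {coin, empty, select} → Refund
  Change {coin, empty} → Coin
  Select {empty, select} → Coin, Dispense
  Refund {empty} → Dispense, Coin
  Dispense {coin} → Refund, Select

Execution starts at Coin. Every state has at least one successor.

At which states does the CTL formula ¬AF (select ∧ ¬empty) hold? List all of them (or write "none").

{Coin, Change, Select, Refund, Dispense}

States satisfying select ∧ ¬empty: ∅.
States satisfying AF (select ∧ ¬empty): ∅.
States satisfying ¬AF (select ∧ ¬empty): {Coin, Change, Select, Refund, Dispense}.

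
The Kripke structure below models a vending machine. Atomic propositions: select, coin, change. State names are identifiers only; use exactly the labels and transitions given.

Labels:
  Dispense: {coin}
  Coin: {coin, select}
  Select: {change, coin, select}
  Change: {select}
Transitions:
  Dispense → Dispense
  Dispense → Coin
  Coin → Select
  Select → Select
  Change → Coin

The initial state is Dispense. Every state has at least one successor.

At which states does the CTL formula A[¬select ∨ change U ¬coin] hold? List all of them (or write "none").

States satisfying ¬select ∨ change: {Dispense, Select}.
States satisfying ¬coin: {Change}.
States satisfying A[¬select ∨ change U ¬coin]: {Change}.

{Change}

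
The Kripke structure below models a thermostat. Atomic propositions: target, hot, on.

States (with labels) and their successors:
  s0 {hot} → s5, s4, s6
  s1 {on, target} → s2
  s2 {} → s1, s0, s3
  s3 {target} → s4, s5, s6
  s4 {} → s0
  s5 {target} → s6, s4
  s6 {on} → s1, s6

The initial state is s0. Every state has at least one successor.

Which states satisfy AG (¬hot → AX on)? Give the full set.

none

States satisfying ¬hot → AX on: {s0, s6}.
States satisfying AG (¬hot → AX on): ∅.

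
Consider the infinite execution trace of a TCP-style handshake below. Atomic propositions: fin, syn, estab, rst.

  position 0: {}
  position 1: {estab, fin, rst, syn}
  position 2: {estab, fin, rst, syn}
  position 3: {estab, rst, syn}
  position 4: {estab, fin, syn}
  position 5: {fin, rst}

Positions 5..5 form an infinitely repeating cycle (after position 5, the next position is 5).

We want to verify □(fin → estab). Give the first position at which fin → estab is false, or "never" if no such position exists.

5

Check fin → estab at each position in order: 0 ✓, 1 ✓, 2 ✓, 3 ✓, 4 ✓.
At position 5 the labels are {fin, rst}, so fin → estab is false there. This is the first violation.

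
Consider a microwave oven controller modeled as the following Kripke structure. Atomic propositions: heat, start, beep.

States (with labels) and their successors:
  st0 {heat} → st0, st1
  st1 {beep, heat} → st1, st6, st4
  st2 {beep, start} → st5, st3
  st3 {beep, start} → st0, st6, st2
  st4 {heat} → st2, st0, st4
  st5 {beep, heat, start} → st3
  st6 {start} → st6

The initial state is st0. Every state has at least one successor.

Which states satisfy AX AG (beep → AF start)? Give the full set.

States satisfying AG (beep → AF start): {st6}.
States satisfying AX AG (beep → AF start): {st6}.

{st6}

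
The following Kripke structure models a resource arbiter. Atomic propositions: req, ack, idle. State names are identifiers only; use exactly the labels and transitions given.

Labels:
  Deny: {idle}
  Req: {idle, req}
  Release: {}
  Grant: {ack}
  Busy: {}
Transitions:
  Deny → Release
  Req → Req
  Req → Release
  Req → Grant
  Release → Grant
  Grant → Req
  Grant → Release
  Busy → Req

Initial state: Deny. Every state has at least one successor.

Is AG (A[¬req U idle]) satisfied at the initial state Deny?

No

States satisfying A[¬req U idle]: {Deny, Req, Busy}.
States satisfying AG (A[¬req U idle]): ∅.
Grant is reachable from Deny and violates A[¬req U idle], so AG fails at Deny.
Deny ∉ Sat(AG (A[¬req U idle])).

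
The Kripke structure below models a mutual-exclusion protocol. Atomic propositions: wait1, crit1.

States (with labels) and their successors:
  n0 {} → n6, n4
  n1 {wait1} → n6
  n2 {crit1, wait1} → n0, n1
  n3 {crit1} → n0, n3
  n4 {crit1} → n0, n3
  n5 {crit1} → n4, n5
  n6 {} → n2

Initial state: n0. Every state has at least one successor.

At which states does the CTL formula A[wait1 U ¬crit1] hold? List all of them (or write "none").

{n0, n1, n2, n6}

States satisfying wait1: {n1, n2}.
States satisfying ¬crit1: {n0, n1, n6}.
States satisfying A[wait1 U ¬crit1]: {n0, n1, n2, n6}.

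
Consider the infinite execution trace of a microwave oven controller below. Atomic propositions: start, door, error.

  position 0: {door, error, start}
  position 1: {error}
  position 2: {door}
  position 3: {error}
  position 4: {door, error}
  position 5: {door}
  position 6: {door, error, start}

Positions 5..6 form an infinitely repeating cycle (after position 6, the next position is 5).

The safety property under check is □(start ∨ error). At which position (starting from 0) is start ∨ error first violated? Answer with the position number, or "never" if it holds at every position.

2

Check start ∨ error at each position in order: 0 ✓, 1 ✓.
At position 2 the labels are {door}, so start ∨ error is false there. This is the first violation.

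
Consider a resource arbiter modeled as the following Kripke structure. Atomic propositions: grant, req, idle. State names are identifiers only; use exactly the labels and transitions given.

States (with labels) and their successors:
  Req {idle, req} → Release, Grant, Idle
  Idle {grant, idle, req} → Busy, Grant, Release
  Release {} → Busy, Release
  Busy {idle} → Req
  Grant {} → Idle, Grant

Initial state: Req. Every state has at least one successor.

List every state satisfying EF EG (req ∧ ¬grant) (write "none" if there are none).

States satisfying EG (req ∧ ¬grant): ∅.
States satisfying EF EG (req ∧ ¬grant): ∅.

none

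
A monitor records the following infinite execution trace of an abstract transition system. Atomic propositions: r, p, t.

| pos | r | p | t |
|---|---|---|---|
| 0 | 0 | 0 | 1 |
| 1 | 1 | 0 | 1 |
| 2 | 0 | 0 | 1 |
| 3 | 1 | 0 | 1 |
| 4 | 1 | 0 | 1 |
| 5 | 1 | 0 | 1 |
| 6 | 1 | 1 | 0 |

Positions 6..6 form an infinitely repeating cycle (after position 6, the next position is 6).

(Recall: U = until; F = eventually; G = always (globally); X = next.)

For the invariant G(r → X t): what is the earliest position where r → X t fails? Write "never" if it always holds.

Check r → X t at each position in order: 0 ✓, 1 ✓, 2 ✓, 3 ✓, 4 ✓.
At position 5 the labels are {r, t} and the next position 6 has {p, r}, so r → X t is false there. This is the first violation.

5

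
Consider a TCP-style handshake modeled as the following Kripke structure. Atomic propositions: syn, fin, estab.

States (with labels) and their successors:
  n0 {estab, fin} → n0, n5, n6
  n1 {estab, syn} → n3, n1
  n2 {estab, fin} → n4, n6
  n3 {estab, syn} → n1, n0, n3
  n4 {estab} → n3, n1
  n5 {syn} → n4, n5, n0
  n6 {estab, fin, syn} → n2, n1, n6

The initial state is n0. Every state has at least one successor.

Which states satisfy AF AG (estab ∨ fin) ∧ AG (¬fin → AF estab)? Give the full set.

States satisfying AG (estab ∨ fin): ∅.
States satisfying AF AG (estab ∨ fin): ∅.
States satisfying ¬fin → AF estab: {n0, n1, n2, n3, n4, n6}.
States satisfying AG (¬fin → AF estab): ∅.
States satisfying AF AG (estab ∨ fin) ∧ AG (¬fin → AF estab): ∅.

none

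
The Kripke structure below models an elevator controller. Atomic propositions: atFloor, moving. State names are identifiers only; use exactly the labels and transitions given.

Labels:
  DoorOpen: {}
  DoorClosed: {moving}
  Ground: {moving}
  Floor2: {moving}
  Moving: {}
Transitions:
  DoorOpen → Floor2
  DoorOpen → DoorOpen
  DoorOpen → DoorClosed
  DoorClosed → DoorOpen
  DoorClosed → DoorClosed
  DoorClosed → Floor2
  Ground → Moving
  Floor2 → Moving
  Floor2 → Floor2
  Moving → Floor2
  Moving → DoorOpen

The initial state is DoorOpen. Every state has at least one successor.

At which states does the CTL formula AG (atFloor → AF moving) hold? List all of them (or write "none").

States satisfying atFloor → AF moving: {DoorOpen, DoorClosed, Ground, Floor2, Moving}.
States satisfying AG (atFloor → AF moving): {DoorOpen, DoorClosed, Ground, Floor2, Moving}.

{DoorOpen, DoorClosed, Ground, Floor2, Moving}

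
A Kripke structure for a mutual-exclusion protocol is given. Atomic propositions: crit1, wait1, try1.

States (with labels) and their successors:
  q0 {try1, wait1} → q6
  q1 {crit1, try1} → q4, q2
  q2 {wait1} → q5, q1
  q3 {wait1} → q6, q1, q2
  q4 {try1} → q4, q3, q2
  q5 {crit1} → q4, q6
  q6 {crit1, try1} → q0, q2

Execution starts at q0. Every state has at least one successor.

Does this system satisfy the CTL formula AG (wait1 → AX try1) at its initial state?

States satisfying wait1 → AX try1: {q0, q1, q4, q5, q6}.
States satisfying AG (wait1 → AX try1): ∅.
q2 is reachable from q0 and violates wait1 → AX try1, so AG fails at q0.
q0 ∉ Sat(AG (wait1 → AX try1)).

Violated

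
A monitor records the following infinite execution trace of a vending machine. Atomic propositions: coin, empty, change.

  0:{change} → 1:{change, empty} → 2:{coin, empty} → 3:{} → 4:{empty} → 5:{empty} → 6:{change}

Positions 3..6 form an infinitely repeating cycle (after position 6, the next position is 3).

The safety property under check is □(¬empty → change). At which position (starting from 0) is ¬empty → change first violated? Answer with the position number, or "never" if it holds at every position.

Check ¬empty → change at each position in order: 0 ✓, 1 ✓, 2 ✓.
At position 3 the labels are {}, so ¬empty → change is false there. This is the first violation.

3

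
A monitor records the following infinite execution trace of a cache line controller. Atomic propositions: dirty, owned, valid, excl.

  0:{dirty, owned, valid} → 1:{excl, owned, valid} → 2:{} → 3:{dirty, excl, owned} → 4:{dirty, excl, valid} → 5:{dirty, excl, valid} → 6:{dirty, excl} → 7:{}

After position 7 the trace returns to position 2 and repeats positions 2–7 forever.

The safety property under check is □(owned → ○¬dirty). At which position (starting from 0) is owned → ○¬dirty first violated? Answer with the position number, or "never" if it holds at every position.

Check owned → ○¬dirty at each position in order: 0 ✓, 1 ✓, 2 ✓.
At position 3 the labels are {dirty, excl, owned} and the next position 4 has {dirty, excl, valid}, so owned → ○¬dirty is false there. This is the first violation.

3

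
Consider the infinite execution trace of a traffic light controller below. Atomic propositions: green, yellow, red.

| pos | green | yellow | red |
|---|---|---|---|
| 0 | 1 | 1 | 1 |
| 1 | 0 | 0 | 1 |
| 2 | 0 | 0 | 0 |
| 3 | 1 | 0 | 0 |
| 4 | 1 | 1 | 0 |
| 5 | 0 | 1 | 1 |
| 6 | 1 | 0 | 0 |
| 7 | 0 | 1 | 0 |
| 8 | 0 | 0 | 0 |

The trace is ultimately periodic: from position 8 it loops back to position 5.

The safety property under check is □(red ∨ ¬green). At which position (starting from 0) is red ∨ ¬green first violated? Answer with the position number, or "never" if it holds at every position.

3

Check red ∨ ¬green at each position in order: 0 ✓, 1 ✓, 2 ✓.
At position 3 the labels are {green}, so red ∨ ¬green is false there. This is the first violation.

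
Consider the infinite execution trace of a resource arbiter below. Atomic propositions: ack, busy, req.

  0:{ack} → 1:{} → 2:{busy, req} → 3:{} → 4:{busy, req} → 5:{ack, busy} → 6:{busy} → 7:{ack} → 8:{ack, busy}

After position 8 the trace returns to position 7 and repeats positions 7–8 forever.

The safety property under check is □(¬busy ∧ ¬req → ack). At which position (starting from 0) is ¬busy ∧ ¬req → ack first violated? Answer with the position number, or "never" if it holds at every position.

1

Check ¬busy ∧ ¬req → ack at each position in order: 0 ✓.
At position 1 the labels are {}, so ¬busy ∧ ¬req → ack is false there. This is the first violation.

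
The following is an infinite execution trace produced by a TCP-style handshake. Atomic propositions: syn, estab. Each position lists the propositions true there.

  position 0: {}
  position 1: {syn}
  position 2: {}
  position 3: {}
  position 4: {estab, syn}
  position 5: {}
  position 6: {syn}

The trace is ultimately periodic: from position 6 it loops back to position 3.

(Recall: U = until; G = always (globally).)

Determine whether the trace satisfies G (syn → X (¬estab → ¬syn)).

Holds

syn → X (¬estab → ¬syn) holds at every position 0..6, and those are all positions ever visited, so G (syn → X (¬estab → ¬syn)) holds.
Positions where syn holds: 1, 4, 6.
Check X (¬estab → ¬syn) at each: 1→ok, 4→ok, 6→ok.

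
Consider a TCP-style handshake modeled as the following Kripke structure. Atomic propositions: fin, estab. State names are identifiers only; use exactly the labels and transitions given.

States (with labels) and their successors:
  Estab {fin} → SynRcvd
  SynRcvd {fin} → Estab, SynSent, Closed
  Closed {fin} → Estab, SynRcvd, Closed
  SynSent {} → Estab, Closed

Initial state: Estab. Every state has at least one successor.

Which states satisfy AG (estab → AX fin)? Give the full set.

{Estab, SynRcvd, Closed, SynSent}

States satisfying estab → AX fin: {Estab, SynRcvd, Closed, SynSent}.
States satisfying AG (estab → AX fin): {Estab, SynRcvd, Closed, SynSent}.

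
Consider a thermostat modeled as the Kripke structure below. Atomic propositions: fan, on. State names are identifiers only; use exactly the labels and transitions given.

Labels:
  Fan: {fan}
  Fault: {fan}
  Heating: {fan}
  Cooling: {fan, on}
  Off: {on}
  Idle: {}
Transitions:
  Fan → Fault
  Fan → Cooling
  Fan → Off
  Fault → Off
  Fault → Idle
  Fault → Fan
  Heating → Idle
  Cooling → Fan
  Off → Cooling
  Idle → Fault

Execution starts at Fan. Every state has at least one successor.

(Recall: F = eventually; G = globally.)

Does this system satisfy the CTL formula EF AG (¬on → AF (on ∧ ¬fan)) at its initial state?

States satisfying AG (¬on → AF (on ∧ ¬fan)): ∅.
States satisfying EF AG (¬on → AF (on ∧ ¬fan)): ∅.
No suitable path/successor from Fan witnesses the formula.
Fan ∉ Sat(EF AG (¬on → AF (on ∧ ¬fan))).

No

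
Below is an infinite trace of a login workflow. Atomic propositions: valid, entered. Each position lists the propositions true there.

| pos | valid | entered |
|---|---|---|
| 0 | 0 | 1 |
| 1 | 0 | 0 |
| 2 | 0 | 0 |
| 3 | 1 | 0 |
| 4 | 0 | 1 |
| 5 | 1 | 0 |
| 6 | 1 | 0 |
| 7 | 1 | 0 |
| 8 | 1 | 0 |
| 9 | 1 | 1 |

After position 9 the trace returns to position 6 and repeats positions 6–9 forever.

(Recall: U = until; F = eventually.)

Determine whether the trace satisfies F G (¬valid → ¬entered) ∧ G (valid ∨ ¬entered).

Does not hold

G (¬valid → ¬entered) holds at position 5, which is reachable from 0, so F G (¬valid → ¬entered) holds.
valid ∨ ¬entered must hold at every position from 0 onward. It fails at position 0, so G (valid ∨ ¬entered) is false.
At position 0: F G (¬valid → ¬entered) is true; G (valid ∨ ¬entered) is false; so F G (¬valid → ¬entered) ∧ G (valid ∨ ¬entered) is false.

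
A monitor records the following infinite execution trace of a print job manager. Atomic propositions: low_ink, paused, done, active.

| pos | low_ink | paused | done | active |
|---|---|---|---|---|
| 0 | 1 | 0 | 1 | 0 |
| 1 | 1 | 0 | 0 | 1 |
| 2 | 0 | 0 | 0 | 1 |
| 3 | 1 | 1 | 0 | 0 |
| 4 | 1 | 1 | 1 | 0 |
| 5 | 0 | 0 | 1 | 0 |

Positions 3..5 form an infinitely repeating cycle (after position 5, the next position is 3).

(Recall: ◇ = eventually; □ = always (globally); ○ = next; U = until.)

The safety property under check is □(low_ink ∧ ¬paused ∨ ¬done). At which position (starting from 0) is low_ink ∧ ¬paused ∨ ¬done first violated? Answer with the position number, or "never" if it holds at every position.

4

Check low_ink ∧ ¬paused ∨ ¬done at each position in order: 0 ✓, 1 ✓, 2 ✓, 3 ✓.
At position 4 the labels are {done, low_ink, paused}, so low_ink ∧ ¬paused ∨ ¬done is false there. This is the first violation.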